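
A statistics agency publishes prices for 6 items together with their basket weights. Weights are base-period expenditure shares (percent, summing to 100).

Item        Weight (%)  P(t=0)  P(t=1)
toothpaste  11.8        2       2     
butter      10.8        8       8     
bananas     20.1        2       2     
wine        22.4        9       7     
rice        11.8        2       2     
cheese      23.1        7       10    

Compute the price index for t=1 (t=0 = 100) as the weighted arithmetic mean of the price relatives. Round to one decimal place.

toothpaste: 11.8 × (2/2) = 11.8 × 1.000000 = 11.8000
butter: 10.8 × (8/8) = 10.8 × 1.000000 = 10.8000
bananas: 20.1 × (2/2) = 20.1 × 1.000000 = 20.1000
wine: 22.4 × (7/9) = 22.4 × 0.777778 = 17.4222
rice: 11.8 × (2/2) = 11.8 × 1.000000 = 11.8000
cheese: 23.1 × (10/7) = 23.1 × 1.428571 = 33.0000
Index = Σ wᵢ·(p₁ᵢ/p₀ᵢ) = 11.8000 + 10.8000 + 20.1000 + 17.4222 + 11.8000 + 33.0000 = 104.9222

104.9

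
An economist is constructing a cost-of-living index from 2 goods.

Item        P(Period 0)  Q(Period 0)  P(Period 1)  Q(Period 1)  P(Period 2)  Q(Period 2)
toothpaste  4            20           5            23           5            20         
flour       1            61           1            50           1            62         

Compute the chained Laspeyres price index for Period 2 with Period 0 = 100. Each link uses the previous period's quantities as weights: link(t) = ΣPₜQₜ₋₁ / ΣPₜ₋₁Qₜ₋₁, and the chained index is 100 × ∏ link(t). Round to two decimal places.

114.18

Link Period 0→Period 1:
ΣP(Period 1)Q(Period 0) = 5×20 + 1×61 = 100 + 61 = 161
ΣP(Period 0)Q(Period 0) = 4×20 + 1×61 = 80 + 61 = 141
link = 161/141 = 1.141844
Link Period 1→Period 2:
ΣP(Period 2)Q(Period 1) = 5×23 + 1×50 = 115 + 50 = 165
ΣP(Period 1)Q(Period 1) = 5×23 + 1×50 = 115 + 50 = 165
link = 165/165 = 1.000000
Chained index = 100 × 1.141844 × 1.000000 = 114.1844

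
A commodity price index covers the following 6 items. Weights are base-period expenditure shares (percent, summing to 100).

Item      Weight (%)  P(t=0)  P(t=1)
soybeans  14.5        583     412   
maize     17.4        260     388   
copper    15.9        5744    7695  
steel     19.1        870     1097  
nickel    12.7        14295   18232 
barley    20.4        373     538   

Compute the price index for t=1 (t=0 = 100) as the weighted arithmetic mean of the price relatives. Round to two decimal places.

127.22

soybeans: 14.5 × (412/583) = 14.5 × 0.706690 = 10.2470
maize: 17.4 × (388/260) = 17.4 × 1.492308 = 25.9662
copper: 15.9 × (7695/5744) = 15.9 × 1.339659 = 21.3006
steel: 19.1 × (1097/870) = 19.1 × 1.260920 = 24.0836
nickel: 12.7 × (18232/14295) = 12.7 × 1.275411 = 16.1977
barley: 20.4 × (538/373) = 20.4 × 1.442359 = 29.4241
Index = Σ wᵢ·(p₁ᵢ/p₀ᵢ) = 10.2470 + 25.9662 + 21.3006 + 24.0836 + 16.1977 + 29.4241 = 127.2191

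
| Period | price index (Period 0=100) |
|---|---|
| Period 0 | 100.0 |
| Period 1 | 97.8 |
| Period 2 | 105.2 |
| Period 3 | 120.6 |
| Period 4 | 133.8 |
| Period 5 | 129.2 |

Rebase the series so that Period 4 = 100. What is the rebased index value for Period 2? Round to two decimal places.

78.62

Rebased(Period 2) = 105.2 / 133.8 × 100 = 78.6248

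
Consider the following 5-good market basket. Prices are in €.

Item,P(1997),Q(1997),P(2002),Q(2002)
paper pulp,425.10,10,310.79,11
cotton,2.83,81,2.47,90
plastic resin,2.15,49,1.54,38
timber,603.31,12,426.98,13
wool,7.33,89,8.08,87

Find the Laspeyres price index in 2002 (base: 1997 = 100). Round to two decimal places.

Laspeyres price index uses base-period quantities as weights.
ΣP(2002)·Q(1997) = 310.79×10 + 2.47×81 + 1.54×49 + 426.98×12 + 8.08×89 = 3107.9 + 200.07 + 75.46 + 5123.76 + 719.12 = 9226.31
ΣP(1997)·Q(1997) = 425.10×10 + 2.83×81 + 2.15×49 + 603.31×12 + 7.33×89 = 4251 + 229.23 + 105.35 + 7239.72 + 652.37 = 12477.67
Index = 9226.31 / 12477.67 × 100 = 73.9426

73.94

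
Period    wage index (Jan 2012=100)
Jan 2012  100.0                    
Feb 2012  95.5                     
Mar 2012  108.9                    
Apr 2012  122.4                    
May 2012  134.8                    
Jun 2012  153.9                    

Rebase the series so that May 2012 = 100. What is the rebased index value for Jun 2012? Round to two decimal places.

114.17

Rebased(Jun 2012) = 153.9 / 134.8 × 100 = 114.1691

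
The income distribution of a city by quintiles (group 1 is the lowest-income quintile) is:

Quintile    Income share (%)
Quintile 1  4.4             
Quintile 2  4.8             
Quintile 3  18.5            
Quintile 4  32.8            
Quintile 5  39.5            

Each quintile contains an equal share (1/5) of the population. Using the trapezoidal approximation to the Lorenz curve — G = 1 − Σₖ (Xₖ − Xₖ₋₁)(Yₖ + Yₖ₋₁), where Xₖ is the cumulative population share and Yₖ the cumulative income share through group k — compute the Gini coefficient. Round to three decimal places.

0.393

Cumulative income shares Yₖ: 0.0440, 0.0920, 0.2770, 0.6050, 1.0000
Σ (Xₖ−Xₖ₋₁)(Yₖ+Yₖ₋₁) = (1/5)(0.0440+0.0000) + (1/5)(0.0920+0.0440) + (1/5)(0.2770+0.0920) + (1/5)(0.6050+0.2770) + (1/5)(1.0000+0.6050)
  = 0.0088 + 0.0272 + 0.0738 + 0.1764 + 0.3210 = 0.6072
G = 1 − 0.6072 = 0.3928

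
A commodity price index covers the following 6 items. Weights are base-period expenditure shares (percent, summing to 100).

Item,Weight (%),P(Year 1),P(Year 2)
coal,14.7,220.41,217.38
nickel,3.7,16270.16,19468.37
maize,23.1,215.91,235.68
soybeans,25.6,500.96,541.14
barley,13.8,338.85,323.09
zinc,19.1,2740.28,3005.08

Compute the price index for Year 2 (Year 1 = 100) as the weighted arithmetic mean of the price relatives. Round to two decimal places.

105.90

coal: 14.7 × (217.38/220.41) = 14.7 × 0.986253 = 14.4979
nickel: 3.7 × (19468.37/16270.16) = 3.7 × 1.196569 = 4.4273
maize: 23.1 × (235.68/215.91) = 23.1 × 1.091566 = 25.2152
soybeans: 25.6 × (541.14/500.96) = 25.6 × 1.080206 = 27.6533
barley: 13.8 × (323.09/338.85) = 13.8 × 0.953490 = 13.1582
zinc: 19.1 × (3005.08/2740.28) = 19.1 × 1.096632 = 20.9457
Index = Σ wᵢ·(p₁ᵢ/p₀ᵢ) = 14.4979 + 4.4273 + 25.2152 + 27.6533 + 13.1582 + 20.9457 = 105.8975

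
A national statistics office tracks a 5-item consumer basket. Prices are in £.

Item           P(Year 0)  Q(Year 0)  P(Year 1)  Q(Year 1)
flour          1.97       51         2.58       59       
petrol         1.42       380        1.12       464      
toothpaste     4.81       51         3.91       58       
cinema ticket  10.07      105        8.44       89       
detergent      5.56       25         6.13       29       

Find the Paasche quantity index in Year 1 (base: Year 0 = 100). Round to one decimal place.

101.8

Paasche quantity index uses current-period prices as weights.
ΣP(Year 1)·Q(Year 1) = 2.58×59 + 1.12×464 + 3.91×58 + 8.44×89 + 6.13×29 = 152.22 + 519.68 + 226.78 + 751.16 + 177.77 = 1827.61
ΣP(Year 1)·Q(Year 0) = 2.58×51 + 1.12×380 + 3.91×51 + 8.44×105 + 6.13×25 = 131.58 + 425.6 + 199.41 + 886.2 + 153.25 = 1796.04
Index = 1827.61 / 1796.04 × 100 = 101.7578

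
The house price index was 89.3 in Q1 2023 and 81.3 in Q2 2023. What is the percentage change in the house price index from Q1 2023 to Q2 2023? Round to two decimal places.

Change = (81.3 − 89.3) / 89.3 × 100
       = -8.0 / 89.3 × 100 = -8.9586%

-8.96%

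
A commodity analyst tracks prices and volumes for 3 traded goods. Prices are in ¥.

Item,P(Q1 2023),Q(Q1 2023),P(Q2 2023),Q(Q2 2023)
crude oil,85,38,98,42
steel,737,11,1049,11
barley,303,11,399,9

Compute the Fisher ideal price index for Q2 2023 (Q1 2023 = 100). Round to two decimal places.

133.79

Laspeyres component (base-period weights):
ΣP(Q2 2023)Q(Q1 2023) = 98×38 + 1049×11 + 399×11 = 3724 + 11539 + 4389 = 19652
ΣP(Q1 2023)Q(Q1 2023) = 85×38 + 737×11 + 303×11 = 3230 + 8107 + 3333 = 14670
L = 19652 / 14670 × 100 = 133.9605
Paasche component (current-period weights):
ΣP(Q2 2023)Q(Q2 2023) = 98×42 + 1049×11 + 399×9 = 4116 + 11539 + 3591 = 19246
ΣP(Q1 2023)Q(Q2 2023) = 85×42 + 737×11 + 303×9 = 3570 + 8107 + 2727 = 14404
P = 19246 / 14404 × 100 = 133.6157
Fisher = √(L × P) = √(133.9605 × 133.6157) = 133.7880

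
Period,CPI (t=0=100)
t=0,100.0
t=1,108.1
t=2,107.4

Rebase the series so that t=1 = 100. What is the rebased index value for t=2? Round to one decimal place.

99.4

Rebased(t=2) = 107.4 / 108.1 × 100 = 99.3525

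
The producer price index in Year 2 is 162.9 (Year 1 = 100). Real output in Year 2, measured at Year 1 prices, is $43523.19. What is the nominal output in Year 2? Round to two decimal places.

70899.28

Nominal = Real × (Index/100) = 43523.19 × (162.9/100)
        = 43523.19 × 1.629 = 70899.2765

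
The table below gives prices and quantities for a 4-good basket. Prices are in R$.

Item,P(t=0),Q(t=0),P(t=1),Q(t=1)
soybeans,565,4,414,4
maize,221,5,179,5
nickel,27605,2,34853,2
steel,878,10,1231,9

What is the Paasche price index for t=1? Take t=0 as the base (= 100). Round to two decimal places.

Paasche price index uses current-period quantities as weights.
ΣP(t=1)·Q(t=1) = 414×4 + 179×5 + 34853×2 + 1231×9 = 1656 + 895 + 69706 + 11079 = 83336
ΣP(t=0)·Q(t=1) = 565×4 + 221×5 + 27605×2 + 878×9 = 2260 + 1105 + 55210 + 7902 = 66477
Index = 83336 / 66477 × 100 = 125.3607

125.36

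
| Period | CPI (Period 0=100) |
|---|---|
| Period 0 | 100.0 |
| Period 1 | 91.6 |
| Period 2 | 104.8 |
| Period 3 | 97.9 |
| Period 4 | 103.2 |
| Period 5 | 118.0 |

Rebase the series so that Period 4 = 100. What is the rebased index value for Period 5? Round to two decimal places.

Rebased(Period 5) = 118.0 / 103.2 × 100 = 114.3411

114.34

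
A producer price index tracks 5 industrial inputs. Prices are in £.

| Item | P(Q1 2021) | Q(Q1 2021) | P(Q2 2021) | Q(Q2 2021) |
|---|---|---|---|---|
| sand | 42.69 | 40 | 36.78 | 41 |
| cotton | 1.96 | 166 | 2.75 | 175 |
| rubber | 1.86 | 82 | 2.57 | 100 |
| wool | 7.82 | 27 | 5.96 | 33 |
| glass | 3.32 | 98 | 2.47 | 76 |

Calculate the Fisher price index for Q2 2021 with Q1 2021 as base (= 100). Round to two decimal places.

93.83

Laspeyres component (base-period weights):
ΣP(Q2 2021)Q(Q1 2021) = 36.78×40 + 2.75×166 + 2.57×82 + 5.96×27 + 2.47×98 = 1471.2 + 456.5 + 210.74 + 160.92 + 242.06 = 2541.42
ΣP(Q1 2021)Q(Q1 2021) = 42.69×40 + 1.96×166 + 1.86×82 + 7.82×27 + 3.32×98 = 1707.6 + 325.36 + 152.52 + 211.14 + 325.36 = 2721.98
L = 2541.42 / 2721.98 × 100 = 93.3666
Paasche component (current-period weights):
ΣP(Q2 2021)Q(Q2 2021) = 36.78×41 + 2.75×175 + 2.57×100 + 5.96×33 + 2.47×76 = 1507.98 + 481.25 + 257 + 196.68 + 187.72 = 2630.63
ΣP(Q1 2021)Q(Q2 2021) = 42.69×41 + 1.96×175 + 1.86×100 + 7.82×33 + 3.32×76 = 1750.29 + 343 + 186 + 258.06 + 252.32 = 2789.67
P = 2630.63 / 2789.67 × 100 = 94.2990
Fisher = √(L × P) = √(93.3666 × 94.2990) = 93.8316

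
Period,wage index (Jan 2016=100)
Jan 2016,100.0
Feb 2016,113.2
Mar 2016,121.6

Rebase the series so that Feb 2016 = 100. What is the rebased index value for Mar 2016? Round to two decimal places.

Rebased(Mar 2016) = 121.6 / 113.2 × 100 = 107.4205

107.42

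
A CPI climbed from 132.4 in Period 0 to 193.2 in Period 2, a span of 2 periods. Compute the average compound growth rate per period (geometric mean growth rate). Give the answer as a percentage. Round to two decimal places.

20.80%

Growth factor = (193.2/132.4)^(1/2) = (1.459215)^(1/2) = 1.207980
Growth rate = 1.207980 − 1 = 0.207980 = 20.7980%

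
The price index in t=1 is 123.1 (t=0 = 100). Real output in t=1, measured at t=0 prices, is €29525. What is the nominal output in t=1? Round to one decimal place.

36345.3

Nominal = Real × (Index/100) = 29525 × (123.1/100)
        = 29525 × 1.231 = 36345.2750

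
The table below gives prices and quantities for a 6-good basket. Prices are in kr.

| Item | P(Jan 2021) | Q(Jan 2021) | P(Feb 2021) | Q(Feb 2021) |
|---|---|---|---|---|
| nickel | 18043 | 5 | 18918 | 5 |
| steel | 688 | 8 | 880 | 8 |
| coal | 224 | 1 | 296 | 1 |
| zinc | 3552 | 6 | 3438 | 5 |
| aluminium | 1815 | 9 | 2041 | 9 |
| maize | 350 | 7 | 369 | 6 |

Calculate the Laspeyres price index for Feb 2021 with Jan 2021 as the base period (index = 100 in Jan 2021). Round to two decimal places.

Laspeyres price index uses base-period quantities as weights.
ΣP(Feb 2021)·Q(Jan 2021) = 18918×5 + 880×8 + 296×1 + 3438×6 + 2041×9 + 369×7 = 94590 + 7040 + 296 + 20628 + 18369 + 2583 = 143506
ΣP(Jan 2021)·Q(Jan 2021) = 18043×5 + 688×8 + 224×1 + 3552×6 + 1815×9 + 350×7 = 90215 + 5504 + 224 + 21312 + 16335 + 2450 = 136040
Index = 143506 / 136040 × 100 = 105.4881

105.49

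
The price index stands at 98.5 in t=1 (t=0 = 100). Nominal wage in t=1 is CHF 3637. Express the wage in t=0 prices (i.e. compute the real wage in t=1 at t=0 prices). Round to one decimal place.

3692.4

Real = Nominal ÷ (Index/100) = 3637 ÷ (98.5/100)
     = 3637 ÷ 0.985 = 3692.3858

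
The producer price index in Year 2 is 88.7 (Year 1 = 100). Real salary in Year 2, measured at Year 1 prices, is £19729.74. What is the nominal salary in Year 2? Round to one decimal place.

Nominal = Real × (Index/100) = 19729.74 × (88.7/100)
        = 19729.74 × 0.887 = 17500.2794

17500.3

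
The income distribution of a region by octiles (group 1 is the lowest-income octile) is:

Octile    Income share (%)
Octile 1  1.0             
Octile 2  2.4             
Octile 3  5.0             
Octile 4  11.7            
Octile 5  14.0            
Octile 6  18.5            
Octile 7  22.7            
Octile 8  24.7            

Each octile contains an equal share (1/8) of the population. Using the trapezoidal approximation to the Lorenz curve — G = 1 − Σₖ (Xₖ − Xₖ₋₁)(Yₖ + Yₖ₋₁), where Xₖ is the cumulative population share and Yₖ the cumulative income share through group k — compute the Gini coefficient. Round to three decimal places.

Cumulative income shares Yₖ: 0.0100, 0.0340, 0.0840, 0.2010, 0.3410, 0.5260, 0.7530, 1.0000
Σ (Xₖ−Xₖ₋₁)(Yₖ+Yₖ₋₁) = (1/8)(0.0100+0.0000) + (1/8)(0.0340+0.0100) + (1/8)(0.0840+0.0340) + (1/8)(0.2010+0.0840) + (1/8)(0.3410+0.2010) + (1/8)(0.5260+0.3410) + (1/8)(0.7530+0.5260) + (1/8)(1.0000+0.7530)
  = 0.0013 + 0.0055 + 0.0148 + 0.0356 + 0.0678 + 0.1084 + 0.1599 + 0.2191 = 0.6122
G = 1 − 0.6122 = 0.3878

0.388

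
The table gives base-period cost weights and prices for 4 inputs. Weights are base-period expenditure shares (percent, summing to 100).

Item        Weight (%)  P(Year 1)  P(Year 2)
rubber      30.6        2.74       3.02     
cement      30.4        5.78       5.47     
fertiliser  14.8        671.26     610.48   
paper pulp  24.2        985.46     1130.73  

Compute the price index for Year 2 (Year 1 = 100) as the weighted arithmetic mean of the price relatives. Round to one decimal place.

103.7

rubber: 30.6 × (3.02/2.74) = 30.6 × 1.102190 = 33.7270
cement: 30.4 × (5.47/5.78) = 30.4 × 0.946367 = 28.7696
fertiliser: 14.8 × (610.48/671.26) = 14.8 × 0.909454 = 13.4599
paper pulp: 24.2 × (1130.73/985.46) = 24.2 × 1.147413 = 27.7674
Index = Σ wᵢ·(p₁ᵢ/p₀ᵢ) = 33.7270 + 28.7696 + 13.4599 + 27.7674 = 103.7239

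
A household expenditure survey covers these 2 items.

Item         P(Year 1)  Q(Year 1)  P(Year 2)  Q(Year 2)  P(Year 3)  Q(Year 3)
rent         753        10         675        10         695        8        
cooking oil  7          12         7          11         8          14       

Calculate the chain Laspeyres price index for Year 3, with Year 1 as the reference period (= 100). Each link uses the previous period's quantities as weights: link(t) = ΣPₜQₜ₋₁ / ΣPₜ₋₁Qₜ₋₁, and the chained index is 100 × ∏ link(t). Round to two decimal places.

92.53

Link Year 1→Year 2:
ΣP(Year 2)Q(Year 1) = 675×10 + 7×12 = 6750 + 84 = 6834
ΣP(Year 1)Q(Year 1) = 753×10 + 7×12 = 7530 + 84 = 7614
link = 6834/7614 = 0.897557
Link Year 2→Year 3:
ΣP(Year 3)Q(Year 2) = 695×10 + 8×11 = 6950 + 88 = 7038
ΣP(Year 2)Q(Year 2) = 675×10 + 7×11 = 6750 + 77 = 6827
link = 7038/6827 = 1.030907
Chained index = 100 × 0.897557 × 1.030907 = 92.5298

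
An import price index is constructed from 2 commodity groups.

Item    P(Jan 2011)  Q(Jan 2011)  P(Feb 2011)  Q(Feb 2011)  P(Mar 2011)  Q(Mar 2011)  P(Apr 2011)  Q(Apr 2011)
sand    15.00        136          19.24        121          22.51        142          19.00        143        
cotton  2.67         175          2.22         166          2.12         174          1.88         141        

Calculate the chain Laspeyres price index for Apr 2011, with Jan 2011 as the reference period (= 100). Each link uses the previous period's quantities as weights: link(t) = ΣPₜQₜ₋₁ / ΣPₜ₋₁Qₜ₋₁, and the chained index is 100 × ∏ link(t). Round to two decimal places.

Link Jan 2011→Feb 2011:
ΣP(Feb 2011)Q(Jan 2011) = 19.24×136 + 2.22×175 = 2616.64 + 388.5 = 3005.14
ΣP(Jan 2011)Q(Jan 2011) = 15.00×136 + 2.67×175 = 2040 + 467.25 = 2507.25
link = 3005.14/2507.25 = 1.198580
Link Feb 2011→Mar 2011:
ΣP(Mar 2011)Q(Feb 2011) = 22.51×121 + 2.12×166 = 2723.71 + 351.92 = 3075.63
ΣP(Feb 2011)Q(Feb 2011) = 19.24×121 + 2.22×166 = 2328.04 + 368.52 = 2696.56
link = 3075.63/2696.56 = 1.140575
Link Mar 2011→Apr 2011:
ΣP(Apr 2011)Q(Mar 2011) = 19.00×142 + 1.88×174 = 2698 + 327.12 = 3025.12
ΣP(Mar 2011)Q(Mar 2011) = 22.51×142 + 2.12×174 = 3196.42 + 368.88 = 3565.3
link = 3025.12/3565.3 = 0.848490
Chained index = 100 × 1.198580 × 1.140575 × 0.848490 = 115.9946

115.99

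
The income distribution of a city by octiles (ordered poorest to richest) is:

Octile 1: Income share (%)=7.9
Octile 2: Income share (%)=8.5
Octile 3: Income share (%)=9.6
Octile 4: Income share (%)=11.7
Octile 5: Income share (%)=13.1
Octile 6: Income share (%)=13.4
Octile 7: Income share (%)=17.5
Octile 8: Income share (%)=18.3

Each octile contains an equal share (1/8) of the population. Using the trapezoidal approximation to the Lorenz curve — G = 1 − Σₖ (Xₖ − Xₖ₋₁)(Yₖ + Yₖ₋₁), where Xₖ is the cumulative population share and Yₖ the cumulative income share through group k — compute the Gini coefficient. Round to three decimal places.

0.163

Cumulative income shares Yₖ: 0.0790, 0.1640, 0.2600, 0.3770, 0.5080, 0.6420, 0.8170, 1.0000
Σ (Xₖ−Xₖ₋₁)(Yₖ+Yₖ₋₁) = (1/8)(0.0790+0.0000) + (1/8)(0.1640+0.0790) + (1/8)(0.2600+0.1640) + (1/8)(0.3770+0.2600) + (1/8)(0.5080+0.3770) + (1/8)(0.6420+0.5080) + (1/8)(0.8170+0.6420) + (1/8)(1.0000+0.8170)
  = 0.0099 + 0.0304 + 0.0530 + 0.0796 + 0.1106 + 0.1437 + 0.1824 + 0.2271 = 0.8367
G = 1 − 0.8367 = 0.1633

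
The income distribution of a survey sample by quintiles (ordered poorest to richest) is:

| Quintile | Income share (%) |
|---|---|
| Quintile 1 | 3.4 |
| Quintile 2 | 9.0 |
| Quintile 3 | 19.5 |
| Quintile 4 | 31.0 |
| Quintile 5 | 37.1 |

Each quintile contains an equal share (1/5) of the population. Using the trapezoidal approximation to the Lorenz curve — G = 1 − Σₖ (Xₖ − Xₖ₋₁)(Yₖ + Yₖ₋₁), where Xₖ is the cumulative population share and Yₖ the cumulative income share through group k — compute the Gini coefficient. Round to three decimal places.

Cumulative income shares Yₖ: 0.0340, 0.1240, 0.3190, 0.6290, 1.0000
Σ (Xₖ−Xₖ₋₁)(Yₖ+Yₖ₋₁) = (1/5)(0.0340+0.0000) + (1/5)(0.1240+0.0340) + (1/5)(0.3190+0.1240) + (1/5)(0.6290+0.3190) + (1/5)(1.0000+0.6290)
  = 0.0068 + 0.0316 + 0.0886 + 0.1896 + 0.3258 = 0.6424
G = 1 − 0.6424 = 0.3576

0.358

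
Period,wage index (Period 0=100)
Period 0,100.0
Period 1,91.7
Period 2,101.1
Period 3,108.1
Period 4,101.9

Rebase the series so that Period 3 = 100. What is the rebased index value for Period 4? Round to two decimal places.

Rebased(Period 4) = 101.9 / 108.1 × 100 = 94.2646

94.26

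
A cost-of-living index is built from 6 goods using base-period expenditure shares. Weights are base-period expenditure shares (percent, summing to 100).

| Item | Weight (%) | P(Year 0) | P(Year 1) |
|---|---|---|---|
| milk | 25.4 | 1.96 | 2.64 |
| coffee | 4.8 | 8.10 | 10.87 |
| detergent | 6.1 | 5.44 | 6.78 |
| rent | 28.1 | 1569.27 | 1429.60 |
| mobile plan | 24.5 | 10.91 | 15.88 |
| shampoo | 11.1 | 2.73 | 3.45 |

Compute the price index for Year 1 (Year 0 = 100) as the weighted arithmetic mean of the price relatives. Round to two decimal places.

123.54

milk: 25.4 × (2.64/1.96) = 25.4 × 1.346939 = 34.2122
coffee: 4.8 × (10.87/8.10) = 4.8 × 1.341975 = 6.4415
detergent: 6.1 × (6.78/5.44) = 6.1 × 1.246324 = 7.6026
rent: 28.1 × (1429.60/1569.27) = 28.1 × 0.910997 = 25.5990
mobile plan: 24.5 × (15.88/10.91) = 24.5 × 1.455545 = 35.6609
shampoo: 11.1 × (3.45/2.73) = 11.1 × 1.263736 = 14.0275
Index = Σ wᵢ·(p₁ᵢ/p₀ᵢ) = 34.2122 + 6.4415 + 7.6026 + 25.5990 + 35.6609 + 14.0275 = 123.5436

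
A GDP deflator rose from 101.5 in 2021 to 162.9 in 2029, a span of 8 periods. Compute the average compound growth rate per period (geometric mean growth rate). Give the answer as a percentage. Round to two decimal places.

Growth factor = (162.9/101.5)^(1/8) = (1.604926)^(1/8) = 1.060918
Growth rate = 1.060918 − 1 = 0.060918 = 6.0918%

6.09%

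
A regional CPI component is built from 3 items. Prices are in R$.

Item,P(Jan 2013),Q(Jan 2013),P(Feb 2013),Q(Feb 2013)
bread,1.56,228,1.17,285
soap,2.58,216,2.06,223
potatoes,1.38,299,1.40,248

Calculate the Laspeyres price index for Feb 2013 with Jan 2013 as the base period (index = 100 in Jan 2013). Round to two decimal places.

Laspeyres price index uses base-period quantities as weights.
ΣP(Feb 2013)·Q(Jan 2013) = 1.17×228 + 2.06×216 + 1.40×299 = 266.76 + 444.96 + 418.6 = 1130.32
ΣP(Jan 2013)·Q(Jan 2013) = 1.56×228 + 2.58×216 + 1.38×299 = 355.68 + 557.28 + 412.62 = 1325.58
Index = 1130.32 / 1325.58 × 100 = 85.2698

85.27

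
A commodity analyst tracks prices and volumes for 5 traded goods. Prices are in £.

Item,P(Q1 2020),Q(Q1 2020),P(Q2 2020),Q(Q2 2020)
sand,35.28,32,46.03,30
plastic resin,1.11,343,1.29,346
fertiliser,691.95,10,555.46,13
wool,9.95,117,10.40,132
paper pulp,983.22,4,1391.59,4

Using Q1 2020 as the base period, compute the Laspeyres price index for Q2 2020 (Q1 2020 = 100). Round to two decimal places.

Laspeyres price index uses base-period quantities as weights.
ΣP(Q2 2020)·Q(Q1 2020) = 46.03×32 + 1.29×343 + 555.46×10 + 10.40×117 + 1391.59×4 = 1472.96 + 442.47 + 5554.6 + 1216.8 + 5566.36 = 14253.19
ΣP(Q1 2020)·Q(Q1 2020) = 35.28×32 + 1.11×343 + 691.95×10 + 9.95×117 + 983.22×4 = 1128.96 + 380.73 + 6919.5 + 1164.15 + 3932.88 = 13526.22
Index = 14253.19 / 13526.22 × 100 = 105.3745

105.37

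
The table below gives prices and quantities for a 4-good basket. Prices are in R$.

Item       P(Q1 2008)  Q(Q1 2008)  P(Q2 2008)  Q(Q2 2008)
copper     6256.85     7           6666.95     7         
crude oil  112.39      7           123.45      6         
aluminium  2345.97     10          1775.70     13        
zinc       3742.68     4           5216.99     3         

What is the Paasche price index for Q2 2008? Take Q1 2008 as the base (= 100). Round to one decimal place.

Paasche price index uses current-period quantities as weights.
ΣP(Q2 2008)·Q(Q2 2008) = 6666.95×7 + 123.45×6 + 1775.70×13 + 5216.99×3 = 46668.65 + 740.7 + 23084.1 + 15650.97 = 86144.42
ΣP(Q1 2008)·Q(Q2 2008) = 6256.85×7 + 112.39×6 + 2345.97×13 + 3742.68×3 = 43797.95 + 674.34 + 30497.61 + 11228.04 = 86197.94
Index = 86144.42 / 86197.94 × 100 = 99.9379

99.9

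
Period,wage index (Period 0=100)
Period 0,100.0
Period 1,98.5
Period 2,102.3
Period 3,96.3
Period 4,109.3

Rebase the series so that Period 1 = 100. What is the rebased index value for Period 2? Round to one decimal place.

103.9

Rebased(Period 2) = 102.3 / 98.5 × 100 = 103.8579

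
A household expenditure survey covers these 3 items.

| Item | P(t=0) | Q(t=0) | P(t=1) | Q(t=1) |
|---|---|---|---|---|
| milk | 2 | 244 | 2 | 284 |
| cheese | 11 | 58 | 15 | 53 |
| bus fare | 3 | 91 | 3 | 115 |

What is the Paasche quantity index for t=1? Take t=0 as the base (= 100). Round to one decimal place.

Paasche quantity index uses current-period prices as weights.
ΣP(t=1)·Q(t=1) = 2×284 + 15×53 + 3×115 = 568 + 795 + 345 = 1708
ΣP(t=1)·Q(t=0) = 2×244 + 15×58 + 3×91 = 488 + 870 + 273 = 1631
Index = 1708 / 1631 × 100 = 104.7210

104.7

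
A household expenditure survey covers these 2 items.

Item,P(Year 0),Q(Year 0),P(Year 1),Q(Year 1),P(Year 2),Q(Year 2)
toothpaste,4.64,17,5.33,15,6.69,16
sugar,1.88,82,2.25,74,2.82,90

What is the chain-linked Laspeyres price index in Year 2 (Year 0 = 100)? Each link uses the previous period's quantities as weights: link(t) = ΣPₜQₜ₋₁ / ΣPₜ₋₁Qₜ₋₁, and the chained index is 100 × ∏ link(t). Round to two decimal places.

Link Year 0→Year 1:
ΣP(Year 1)Q(Year 0) = 5.33×17 + 2.25×82 = 90.61 + 184.5 = 275.11
ΣP(Year 0)Q(Year 0) = 4.64×17 + 1.88×82 = 78.88 + 154.16 = 233.04
link = 275.11/233.04 = 1.180527
Link Year 1→Year 2:
ΣP(Year 2)Q(Year 1) = 6.69×15 + 2.82×74 = 100.35 + 208.68 = 309.03
ΣP(Year 1)Q(Year 1) = 5.33×15 + 2.25×74 = 79.95 + 166.5 = 246.45
link = 309.03/246.45 = 1.253926
Chained index = 100 × 1.180527 × 1.253926 = 148.0293

148.03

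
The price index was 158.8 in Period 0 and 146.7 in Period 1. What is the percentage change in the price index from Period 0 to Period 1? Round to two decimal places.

-7.62%

Change = (146.7 − 158.8) / 158.8 × 100
       = -12.1 / 158.8 × 100 = -7.6196%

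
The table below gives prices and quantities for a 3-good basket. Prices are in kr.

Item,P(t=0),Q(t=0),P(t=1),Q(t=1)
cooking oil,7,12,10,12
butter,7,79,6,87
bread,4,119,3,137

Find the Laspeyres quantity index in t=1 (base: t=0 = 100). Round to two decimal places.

111.50

Laspeyres quantity index uses base-period prices as weights.
ΣP(t=0)·Q(t=1) = 7×12 + 7×87 + 4×137 = 84 + 609 + 548 = 1241
ΣP(t=0)·Q(t=0) = 7×12 + 7×79 + 4×119 = 84 + 553 + 476 = 1113
Index = 1241 / 1113 × 100 = 111.5004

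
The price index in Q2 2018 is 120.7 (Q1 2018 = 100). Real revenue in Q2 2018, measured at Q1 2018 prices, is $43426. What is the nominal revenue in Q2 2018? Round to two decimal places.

Nominal = Real × (Index/100) = 43426 × (120.7/100)
        = 43426 × 1.207 = 52415.1820

52415.18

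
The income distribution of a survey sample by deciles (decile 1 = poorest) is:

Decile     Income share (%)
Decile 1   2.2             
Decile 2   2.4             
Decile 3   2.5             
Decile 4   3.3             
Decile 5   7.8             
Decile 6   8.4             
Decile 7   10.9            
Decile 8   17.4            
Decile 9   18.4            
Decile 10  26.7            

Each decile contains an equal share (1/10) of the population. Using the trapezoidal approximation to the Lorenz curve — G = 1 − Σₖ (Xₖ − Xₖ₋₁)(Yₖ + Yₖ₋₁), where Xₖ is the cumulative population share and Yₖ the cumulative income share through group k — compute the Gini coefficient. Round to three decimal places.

Cumulative income shares Yₖ: 0.0220, 0.0460, 0.0710, 0.1040, 0.1820, 0.2660, 0.3750, 0.5490, 0.7330, 1.0000
Σ (Xₖ−Xₖ₋₁)(Yₖ+Yₖ₋₁) = (1/10)(0.0220+0.0000) + (1/10)(0.0460+0.0220) + (1/10)(0.0710+0.0460) + (1/10)(0.1040+0.0710) + (1/10)(0.1820+0.1040) + (1/10)(0.2660+0.1820) + (1/10)(0.3750+0.2660) + (1/10)(0.5490+0.3750) + (1/10)(0.7330+0.5490) + (1/10)(1.0000+0.7330)
  = 0.0022 + 0.0068 + 0.0117 + 0.0175 + 0.0286 + 0.0448 + 0.0641 + 0.0924 + 0.1282 + 0.1733 = 0.5696
G = 1 − 0.5696 = 0.4304

0.430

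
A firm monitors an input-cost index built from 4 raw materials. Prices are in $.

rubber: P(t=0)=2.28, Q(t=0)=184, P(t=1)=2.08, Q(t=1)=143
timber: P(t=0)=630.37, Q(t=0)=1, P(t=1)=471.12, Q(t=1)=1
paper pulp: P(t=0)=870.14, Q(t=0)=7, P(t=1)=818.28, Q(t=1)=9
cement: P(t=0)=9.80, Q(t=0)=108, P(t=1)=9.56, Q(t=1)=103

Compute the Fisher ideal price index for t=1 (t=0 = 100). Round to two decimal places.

92.97

Laspeyres component (base-period weights):
ΣP(t=1)Q(t=0) = 2.08×184 + 471.12×1 + 818.28×7 + 9.56×108 = 382.72 + 471.12 + 5727.96 + 1032.48 = 7614.28
ΣP(t=0)Q(t=0) = 2.28×184 + 630.37×1 + 870.14×7 + 9.80×108 = 419.52 + 630.37 + 6090.98 + 1058.4 = 8199.27
L = 7614.28 / 8199.27 × 100 = 92.8653
Paasche component (current-period weights):
ΣP(t=1)Q(t=1) = 2.08×143 + 471.12×1 + 818.28×9 + 9.56×103 = 297.44 + 471.12 + 7364.52 + 984.68 = 9117.76
ΣP(t=0)Q(t=1) = 2.28×143 + 630.37×1 + 870.14×9 + 9.80×103 = 326.04 + 630.37 + 7831.26 + 1009.4 = 9797.07
P = 9117.76 / 9797.07 × 100 = 93.0662
Fisher = √(L × P) = √(92.8653 × 93.0662) = 92.9657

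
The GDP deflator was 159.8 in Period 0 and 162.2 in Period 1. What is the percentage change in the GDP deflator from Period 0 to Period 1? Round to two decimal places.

1.50%

Change = (162.2 − 159.8) / 159.8 × 100
       = 2.4 / 159.8 × 100 = 1.5019%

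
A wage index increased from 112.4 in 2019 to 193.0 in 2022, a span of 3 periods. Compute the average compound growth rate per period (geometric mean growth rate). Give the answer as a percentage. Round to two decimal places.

Growth factor = (193.0/112.4)^(1/3) = (1.717082)^(1/3) = 1.197467
Growth rate = 1.197467 − 1 = 0.197467 = 19.7467%

19.75%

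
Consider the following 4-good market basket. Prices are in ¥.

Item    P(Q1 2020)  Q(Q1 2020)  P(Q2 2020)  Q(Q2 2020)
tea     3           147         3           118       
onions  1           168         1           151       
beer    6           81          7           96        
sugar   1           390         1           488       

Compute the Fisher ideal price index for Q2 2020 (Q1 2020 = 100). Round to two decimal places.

Laspeyres component (base-period weights):
ΣP(Q2 2020)Q(Q1 2020) = 3×147 + 1×168 + 7×81 + 1×390 = 441 + 168 + 567 + 390 = 1566
ΣP(Q1 2020)Q(Q1 2020) = 3×147 + 1×168 + 6×81 + 1×390 = 441 + 168 + 486 + 390 = 1485
L = 1566 / 1485 × 100 = 105.4545
Paasche component (current-period weights):
ΣP(Q2 2020)Q(Q2 2020) = 3×118 + 1×151 + 7×96 + 1×488 = 354 + 151 + 672 + 488 = 1665
ΣP(Q1 2020)Q(Q2 2020) = 3×118 + 1×151 + 6×96 + 1×488 = 354 + 151 + 576 + 488 = 1569
P = 1665 / 1569 × 100 = 106.1185
Fisher = √(L × P) = √(105.4545 × 106.1185) = 105.7860

105.79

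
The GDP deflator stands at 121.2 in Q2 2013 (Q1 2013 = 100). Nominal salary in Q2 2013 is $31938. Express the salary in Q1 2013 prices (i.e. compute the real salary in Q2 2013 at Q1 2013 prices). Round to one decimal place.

26351.5

Real = Nominal ÷ (Index/100) = 31938 ÷ (121.2/100)
     = 31938 ÷ 1.212 = 26351.4851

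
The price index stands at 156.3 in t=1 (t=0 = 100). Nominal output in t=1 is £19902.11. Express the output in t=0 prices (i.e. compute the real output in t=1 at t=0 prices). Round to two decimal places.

12733.28

Real = Nominal ÷ (Index/100) = 19902.11 ÷ (156.3/100)
     = 19902.11 ÷ 1.563 = 12733.2758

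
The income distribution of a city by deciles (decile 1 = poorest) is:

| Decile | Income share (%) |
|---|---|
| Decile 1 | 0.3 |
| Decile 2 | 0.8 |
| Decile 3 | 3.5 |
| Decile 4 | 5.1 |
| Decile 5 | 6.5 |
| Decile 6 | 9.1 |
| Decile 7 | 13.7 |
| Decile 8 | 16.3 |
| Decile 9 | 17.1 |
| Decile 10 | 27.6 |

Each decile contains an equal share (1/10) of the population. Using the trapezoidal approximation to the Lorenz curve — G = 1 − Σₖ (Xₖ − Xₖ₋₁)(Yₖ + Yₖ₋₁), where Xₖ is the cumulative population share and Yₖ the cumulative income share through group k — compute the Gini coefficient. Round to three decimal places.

Cumulative income shares Yₖ: 0.0030, 0.0110, 0.0460, 0.0970, 0.1620, 0.2530, 0.3900, 0.5530, 0.7240, 1.0000
Σ (Xₖ−Xₖ₋₁)(Yₖ+Yₖ₋₁) = (1/10)(0.0030+0.0000) + (1/10)(0.0110+0.0030) + (1/10)(0.0460+0.0110) + (1/10)(0.0970+0.0460) + (1/10)(0.1620+0.0970) + (1/10)(0.2530+0.1620) + (1/10)(0.3900+0.2530) + (1/10)(0.5530+0.3900) + (1/10)(0.7240+0.5530) + (1/10)(1.0000+0.7240)
  = 0.0003 + 0.0014 + 0.0057 + 0.0143 + 0.0259 + 0.0415 + 0.0643 + 0.0943 + 0.1277 + 0.1724 = 0.5478
G = 1 − 0.5478 = 0.4522

0.452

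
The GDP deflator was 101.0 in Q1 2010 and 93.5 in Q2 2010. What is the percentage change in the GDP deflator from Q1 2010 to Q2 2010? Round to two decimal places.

Change = (93.5 − 101.0) / 101.0 × 100
       = -7.5 / 101.0 × 100 = -7.4257%

-7.43%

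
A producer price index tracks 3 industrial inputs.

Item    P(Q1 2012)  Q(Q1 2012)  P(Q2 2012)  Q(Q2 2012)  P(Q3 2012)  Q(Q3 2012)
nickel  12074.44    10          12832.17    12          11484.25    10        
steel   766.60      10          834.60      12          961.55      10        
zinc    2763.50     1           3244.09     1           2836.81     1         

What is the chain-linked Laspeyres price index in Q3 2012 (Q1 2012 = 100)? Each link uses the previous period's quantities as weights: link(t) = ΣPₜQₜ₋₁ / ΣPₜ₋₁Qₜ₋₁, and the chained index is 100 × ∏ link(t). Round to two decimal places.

Link Q1 2012→Q2 2012:
ΣP(Q2 2012)Q(Q1 2012) = 12832.17×10 + 834.60×10 + 3244.09×1 = 128321.7 + 8346 + 3244.09 = 139911.79
ΣP(Q1 2012)Q(Q1 2012) = 12074.44×10 + 766.60×10 + 2763.50×1 = 120744.4 + 7666 + 2763.5 = 131173.9
link = 139911.79/131173.9 = 1.066613
Link Q2 2012→Q3 2012:
ΣP(Q3 2012)Q(Q2 2012) = 11484.25×12 + 961.55×12 + 2836.81×1 = 137811 + 11538.6 + 2836.81 = 152186.41
ΣP(Q2 2012)Q(Q2 2012) = 12832.17×12 + 834.60×12 + 3244.09×1 = 153986.04 + 10015.2 + 3244.09 = 167245.33
link = 152186.41/167245.33 = 0.909959
Chained index = 100 × 1.066613 × 0.909959 = 97.0574

97.06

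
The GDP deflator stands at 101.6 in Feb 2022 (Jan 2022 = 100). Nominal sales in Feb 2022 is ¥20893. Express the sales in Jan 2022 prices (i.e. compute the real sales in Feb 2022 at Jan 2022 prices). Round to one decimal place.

Real = Nominal ÷ (Index/100) = 20893 ÷ (101.6/100)
     = 20893 ÷ 1.016 = 20563.9764

20564.0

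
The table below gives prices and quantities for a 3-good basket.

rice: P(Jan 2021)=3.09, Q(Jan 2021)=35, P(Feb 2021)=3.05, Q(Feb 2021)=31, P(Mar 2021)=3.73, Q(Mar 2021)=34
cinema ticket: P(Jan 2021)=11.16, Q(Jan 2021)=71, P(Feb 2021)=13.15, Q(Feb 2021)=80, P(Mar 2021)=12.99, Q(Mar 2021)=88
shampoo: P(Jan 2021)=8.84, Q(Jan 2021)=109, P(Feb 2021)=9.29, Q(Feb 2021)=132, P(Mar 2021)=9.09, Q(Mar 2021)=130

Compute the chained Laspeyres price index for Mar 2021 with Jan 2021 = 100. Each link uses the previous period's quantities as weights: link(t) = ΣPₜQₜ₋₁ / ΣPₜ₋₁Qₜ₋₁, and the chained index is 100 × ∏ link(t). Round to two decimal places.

109.29

Link Jan 2021→Feb 2021:
ΣP(Feb 2021)Q(Jan 2021) = 3.05×35 + 13.15×71 + 9.29×109 = 106.75 + 933.65 + 1012.61 = 2053.01
ΣP(Jan 2021)Q(Jan 2021) = 3.09×35 + 11.16×71 + 8.84×109 = 108.15 + 792.36 + 963.56 = 1864.07
link = 2053.01/1864.07 = 1.101359
Link Feb 2021→Mar 2021:
ΣP(Mar 2021)Q(Feb 2021) = 3.73×31 + 12.99×80 + 9.09×132 = 115.63 + 1039.2 + 1199.88 = 2354.71
ΣP(Feb 2021)Q(Feb 2021) = 3.05×31 + 13.15×80 + 9.29×132 = 94.55 + 1052 + 1226.28 = 2372.83
link = 2354.71/2372.83 = 0.992364
Chained index = 100 × 1.101359 × 0.992364 = 109.2948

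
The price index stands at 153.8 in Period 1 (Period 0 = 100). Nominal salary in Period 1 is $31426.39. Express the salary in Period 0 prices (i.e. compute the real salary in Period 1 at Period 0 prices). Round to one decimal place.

20433.3

Real = Nominal ÷ (Index/100) = 31426.39 ÷ (153.8/100)
     = 31426.39 ÷ 1.538 = 20433.2835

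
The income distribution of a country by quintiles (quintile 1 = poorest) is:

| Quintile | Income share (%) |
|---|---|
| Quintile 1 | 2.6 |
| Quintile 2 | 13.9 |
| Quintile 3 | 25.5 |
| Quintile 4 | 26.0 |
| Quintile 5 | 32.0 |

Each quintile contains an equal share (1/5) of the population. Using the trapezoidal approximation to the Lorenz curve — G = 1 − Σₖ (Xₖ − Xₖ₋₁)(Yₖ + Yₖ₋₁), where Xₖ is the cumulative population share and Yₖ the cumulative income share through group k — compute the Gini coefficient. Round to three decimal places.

Cumulative income shares Yₖ: 0.0260, 0.1650, 0.4200, 0.6800, 1.0000
Σ (Xₖ−Xₖ₋₁)(Yₖ+Yₖ₋₁) = (1/5)(0.0260+0.0000) + (1/5)(0.1650+0.0260) + (1/5)(0.4200+0.1650) + (1/5)(0.6800+0.4200) + (1/5)(1.0000+0.6800)
  = 0.0052 + 0.0382 + 0.1170 + 0.2200 + 0.3360 = 0.7164
G = 1 − 0.7164 = 0.2836

0.284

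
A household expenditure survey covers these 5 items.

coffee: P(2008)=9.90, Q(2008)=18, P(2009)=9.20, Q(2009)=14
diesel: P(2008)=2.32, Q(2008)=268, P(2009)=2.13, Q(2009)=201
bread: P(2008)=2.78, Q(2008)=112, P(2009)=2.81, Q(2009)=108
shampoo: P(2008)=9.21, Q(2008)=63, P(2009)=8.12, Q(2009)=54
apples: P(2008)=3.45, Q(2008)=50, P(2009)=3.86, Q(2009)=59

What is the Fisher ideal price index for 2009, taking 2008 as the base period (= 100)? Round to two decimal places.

94.62

Laspeyres component (base-period weights):
ΣP(2009)Q(2008) = 9.20×18 + 2.13×268 + 2.81×112 + 8.12×63 + 3.86×50 = 165.6 + 570.84 + 314.72 + 511.56 + 193 = 1755.72
ΣP(2008)Q(2008) = 9.90×18 + 2.32×268 + 2.78×112 + 9.21×63 + 3.45×50 = 178.2 + 621.76 + 311.36 + 580.23 + 172.5 = 1864.05
L = 1755.72 / 1864.05 × 100 = 94.1885
Paasche component (current-period weights):
ΣP(2009)Q(2009) = 9.20×14 + 2.13×201 + 2.81×108 + 8.12×54 + 3.86×59 = 128.8 + 428.13 + 303.48 + 438.48 + 227.74 = 1526.63
ΣP(2008)Q(2009) = 9.90×14 + 2.32×201 + 2.78×108 + 9.21×54 + 3.45×59 = 138.6 + 466.32 + 300.24 + 497.34 + 203.55 = 1606.05
P = 1526.63 / 1606.05 × 100 = 95.0549
Fisher = √(L × P) = √(94.1885 × 95.0549) = 94.6207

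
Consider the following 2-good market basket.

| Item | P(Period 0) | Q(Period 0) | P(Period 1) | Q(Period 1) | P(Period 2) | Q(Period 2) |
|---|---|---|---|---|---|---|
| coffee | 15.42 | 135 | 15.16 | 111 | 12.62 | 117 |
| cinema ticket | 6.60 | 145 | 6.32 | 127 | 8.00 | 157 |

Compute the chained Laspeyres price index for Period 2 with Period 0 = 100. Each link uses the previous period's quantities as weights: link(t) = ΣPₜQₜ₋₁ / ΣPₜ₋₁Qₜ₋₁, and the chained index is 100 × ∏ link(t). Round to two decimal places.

Link Period 0→Period 1:
ΣP(Period 1)Q(Period 0) = 15.16×135 + 6.32×145 = 2046.6 + 916.4 = 2963
ΣP(Period 0)Q(Period 0) = 15.42×135 + 6.60×145 = 2081.7 + 957 = 3038.7
link = 2963/3038.7 = 0.975088
Link Period 1→Period 2:
ΣP(Period 2)Q(Period 1) = 12.62×111 + 8.00×127 = 1400.82 + 1016 = 2416.82
ΣP(Period 1)Q(Period 1) = 15.16×111 + 6.32×127 = 1682.76 + 802.64 = 2485.4
link = 2416.82/2485.4 = 0.972407
Chained index = 100 × 0.975088 × 0.972407 = 94.8182

94.82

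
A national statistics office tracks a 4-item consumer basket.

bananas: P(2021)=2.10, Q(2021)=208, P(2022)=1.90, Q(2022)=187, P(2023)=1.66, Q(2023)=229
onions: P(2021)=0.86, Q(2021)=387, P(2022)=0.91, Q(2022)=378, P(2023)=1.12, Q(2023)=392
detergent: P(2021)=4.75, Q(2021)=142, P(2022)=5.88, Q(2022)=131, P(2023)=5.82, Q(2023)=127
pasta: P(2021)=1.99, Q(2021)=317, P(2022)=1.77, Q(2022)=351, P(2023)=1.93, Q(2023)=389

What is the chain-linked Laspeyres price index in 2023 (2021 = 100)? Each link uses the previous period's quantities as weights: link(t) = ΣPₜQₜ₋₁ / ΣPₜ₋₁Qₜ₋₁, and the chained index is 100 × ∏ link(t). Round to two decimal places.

107.39

Link 2021→2022:
ΣP(2022)Q(2021) = 1.90×208 + 0.91×387 + 5.88×142 + 1.77×317 = 395.2 + 352.17 + 834.96 + 561.09 = 2143.42
ΣP(2021)Q(2021) = 2.10×208 + 0.86×387 + 4.75×142 + 1.99×317 = 436.8 + 332.82 + 674.5 + 630.83 = 2074.95
link = 2143.42/2074.95 = 1.032998
Link 2022→2023:
ΣP(2023)Q(2022) = 1.66×187 + 1.12×378 + 5.82×131 + 1.93×351 = 310.42 + 423.36 + 762.42 + 677.43 = 2173.63
ΣP(2022)Q(2022) = 1.90×187 + 0.91×378 + 5.88×131 + 1.77×351 = 355.3 + 343.98 + 770.28 + 621.27 = 2090.83
link = 2173.63/2090.83 = 1.039601
Chained index = 100 × 1.032998 × 1.039601 = 107.3907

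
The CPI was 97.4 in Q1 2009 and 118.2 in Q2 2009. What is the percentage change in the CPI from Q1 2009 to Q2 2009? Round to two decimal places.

Change = (118.2 − 97.4) / 97.4 × 100
       = 20.8 / 97.4 × 100 = 21.3552%

21.36%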